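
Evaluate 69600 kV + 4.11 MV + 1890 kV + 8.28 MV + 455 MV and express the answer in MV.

In MV:
  69600 kV = 69600 × 10^-3 MV = 69.6
  4.11 MV → 4.11
  1890 kV = 1890 × 10^-3 MV = 1.89
  8.28 MV → 8.28
  455 MV → 455
Sum: 69.6 + 4.11 + 1.89 + 8.28 + 455 = 538.88

538.88 MV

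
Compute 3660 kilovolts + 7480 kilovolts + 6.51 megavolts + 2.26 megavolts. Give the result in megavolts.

19.91 megavolts

In megavolts:
  3660 kilovolts = 3660 × 10⁻³ megavolts = 3.66
  7480 kilovolts = 7480 × 10⁻³ megavolts = 7.48
  6.51 megavolts → 6.51
  2.26 megavolts → 2.26
Sum: 3.66 + 7.48 + 6.51 + 2.26 = 19.91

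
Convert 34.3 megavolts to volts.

mega = 10^6, (no prefix) = 10^0; factor is 10^6.
34.3 × 10^6 = 34300000

34300000 volts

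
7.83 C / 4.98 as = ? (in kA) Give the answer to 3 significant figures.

(7.83) / (4.98 × 10^-18) = 1.5723 × 10^18 A

1570000000000000 kA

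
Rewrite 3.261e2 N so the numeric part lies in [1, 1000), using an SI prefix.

326.1 N

= 326.1 N; mantissa already in [1, 1000).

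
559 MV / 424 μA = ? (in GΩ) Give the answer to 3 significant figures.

(559 × 10^6) / (424 × 10^-6) = 1.3184 × 10^12 Ω

1320 GΩ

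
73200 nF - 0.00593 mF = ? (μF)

In μF:
  73200 nF = 73200 × 10^-3 μF = 73.2
  0.00593 mF = 0.00593 × 10^3 μF = 5.93
Difference: 73.2 - 5.93 = 67.27

67.27 μF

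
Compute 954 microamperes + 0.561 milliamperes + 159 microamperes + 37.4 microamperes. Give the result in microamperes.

In microamperes:
  954 microamperes → 954
  0.561 milliamperes = 0.561e3 microamperes = 561
  159 microamperes → 159
  37.4 microamperes → 37.4
Sum: 954 + 561 + 159 + 37.4 = 1711.4

1711.4 microamperes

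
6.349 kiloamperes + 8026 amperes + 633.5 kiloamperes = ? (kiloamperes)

In kiloamperes:
  6.349 kiloamperes → 6.349
  8026 amperes = 8026 × 10⁻³ kiloamperes = 8.026
  633.5 kiloamperes → 633.5
Sum: 6.349 + 8.026 + 633.5 = 647.875

647.875 kiloamperes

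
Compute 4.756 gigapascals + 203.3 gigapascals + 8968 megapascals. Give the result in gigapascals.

In gigapascals:
  4.756 gigapascals → 4.756
  203.3 gigapascals → 203.3
  8968 megapascals = 8968 × 10⁻³ gigapascals = 8.968
Sum: 4.756 + 203.3 + 8.968 = 217.024

217.024 gigapascals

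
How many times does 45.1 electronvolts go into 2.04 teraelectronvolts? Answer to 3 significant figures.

45200000000

(2.04e12) / (45.1) = 0.04523e12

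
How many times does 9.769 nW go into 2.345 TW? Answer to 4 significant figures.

240000000000000000000

(2.345e12) / (9.769e-9) = 0.24005e21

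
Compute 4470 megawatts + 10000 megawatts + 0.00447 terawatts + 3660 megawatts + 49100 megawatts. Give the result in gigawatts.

In gigawatts:
  4470 megawatts = 4470 × 10^-3 gigawatts = 4.47
  10000 megawatts = 10000 × 10^-3 gigawatts = 10
  0.00447 terawatts = 0.00447 × 10^3 gigawatts = 4.47
  3660 megawatts = 3660 × 10^-3 gigawatts = 3.66
  49100 megawatts = 49100 × 10^-3 gigawatts = 49.1
Sum: 4.47 + 10 + 4.47 + 3.66 + 49.1 = 71.7

71.7 gigawatts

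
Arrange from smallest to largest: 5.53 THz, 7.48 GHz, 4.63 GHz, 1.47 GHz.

1.47 GHz < 4.63 GHz < 7.48 GHz < 5.53 THz

5.53 THz = 5530000000000 Hz
7.48 GHz = 7480000000 Hz
4.63 GHz = 4630000000 Hz
1.47 GHz = 1470000000 Hz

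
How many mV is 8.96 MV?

8960000000 mV

mega = 1e6, milli = 1e-3; factor is 1e9.
8.96 × 1e9 = 8960000000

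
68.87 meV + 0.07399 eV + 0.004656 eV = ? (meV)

147.516 meV

In meV:
  68.87 meV → 68.87
  0.07399 eV = 0.07399 × 10^3 meV = 73.99
  0.004656 eV = 0.004656 × 10^3 meV = 4.656
Sum: 68.87 + 73.99 + 4.656 = 147.516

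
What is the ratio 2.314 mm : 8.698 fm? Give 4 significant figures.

(2.314e-3) / (8.698e-15) = 0.26604e12

266000000000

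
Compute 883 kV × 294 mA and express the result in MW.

0.259602 MW

883e3 × 294e-3 = 259602 W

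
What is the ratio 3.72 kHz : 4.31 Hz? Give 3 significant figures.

(3.72e3) / (4.31) = 0.8631e3

863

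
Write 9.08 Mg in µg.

mega = 10⁶, micro = 10⁻⁶; factor is 10¹².
9.08 × 10¹² = 9080000000000

9080000000000 µg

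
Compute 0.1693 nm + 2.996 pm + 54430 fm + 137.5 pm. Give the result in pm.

364.226 pm

In pm:
  0.1693 nm = 0.1693 × 10^3 pm = 169.3
  2.996 pm → 2.996
  54430 fm = 54430 × 10^-3 pm = 54.43
  137.5 pm → 137.5
Sum: 169.3 + 2.996 + 54.43 + 137.5 = 364.226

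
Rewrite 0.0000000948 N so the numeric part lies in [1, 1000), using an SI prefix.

= 94.8 × 10^-9 N; 10^-9 is nano.

94.8 nN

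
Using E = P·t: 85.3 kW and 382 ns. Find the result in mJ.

85.3e3 × 382e-9 = 32584.6e-6 J

32.5846 mJ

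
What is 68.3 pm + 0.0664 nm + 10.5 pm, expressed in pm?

145.2 pm

In pm:
  68.3 pm → 68.3
  0.0664 nm = 0.0664 × 10³ pm = 66.4
  10.5 pm → 10.5
Sum: 68.3 + 66.4 + 10.5 = 145.2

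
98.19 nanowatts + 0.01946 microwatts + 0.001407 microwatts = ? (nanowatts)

119.057 nanowatts

In nanowatts:
  98.19 nanowatts → 98.19
  0.01946 microwatts = 0.01946 × 10^3 nanowatts = 19.46
  0.001407 microwatts = 0.001407 × 10^3 nanowatts = 1.407
Sum: 98.19 + 19.46 + 1.407 = 119.057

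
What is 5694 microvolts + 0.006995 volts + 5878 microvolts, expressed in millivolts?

18.567 millivolts

In millivolts:
  5694 microvolts = 5694 × 10^-3 millivolts = 5.694
  0.006995 volts = 0.006995 × 10^3 millivolts = 6.995
  5878 microvolts = 5878 × 10^-3 millivolts = 5.878
Sum: 5.694 + 6.995 + 5.878 = 18.567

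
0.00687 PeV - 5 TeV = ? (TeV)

1.87 TeV

In TeV:
  0.00687 PeV = 0.00687 × 10^3 TeV = 6.87
  5 TeV → 5
Difference: 6.87 - 5 = 1.87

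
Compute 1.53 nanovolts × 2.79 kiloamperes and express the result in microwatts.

4.2687 microwatts

1.53 × 10⁻⁹ × 2.79 × 10³ = 4.2687 × 10⁻⁶ W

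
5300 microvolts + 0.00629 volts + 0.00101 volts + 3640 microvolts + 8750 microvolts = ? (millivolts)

In millivolts:
  5300 microvolts = 5300 × 10^-3 millivolts = 5.3
  0.00629 volts = 0.00629 × 10^3 millivolts = 6.29
  0.00101 volts = 0.00101 × 10^3 millivolts = 1.01
  3640 microvolts = 3640 × 10^-3 millivolts = 3.64
  8750 microvolts = 8750 × 10^-3 millivolts = 8.75
Sum: 5.3 + 6.29 + 1.01 + 3.64 + 8.75 = 24.99

24.99 millivolts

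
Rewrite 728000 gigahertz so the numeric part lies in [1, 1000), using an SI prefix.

728 terahertz

= 728 × 10^12 hertz; 10^12 is tera.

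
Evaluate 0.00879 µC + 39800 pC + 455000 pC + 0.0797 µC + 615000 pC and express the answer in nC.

1198.29 nC

In nC:
  0.00879 µC = 0.00879 × 10³ nC = 8.79
  39800 pC = 39800 × 10⁻³ nC = 39.8
  455000 pC = 455000 × 10⁻³ nC = 455
  0.0797 µC = 0.0797 × 10³ nC = 79.7
  615000 pC = 615000 × 10⁻³ nC = 615
Sum: 8.79 + 39.8 + 455 + 79.7 + 615 = 1198.29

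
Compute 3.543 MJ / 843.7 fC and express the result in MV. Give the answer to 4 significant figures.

4199000000000 MV

(3.543 × 10^6) / (843.7 × 10^-15) = 0.00419936 × 10^21 V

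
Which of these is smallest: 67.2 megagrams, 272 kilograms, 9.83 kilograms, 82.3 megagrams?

9.83 kilograms

67.2 megagrams = 67200000 grams
272 kilograms = 272000 grams
9.83 kilograms = 9830 grams
82.3 megagrams = 82300000 grams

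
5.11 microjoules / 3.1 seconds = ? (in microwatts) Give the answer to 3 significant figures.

(5.11e-6) / (3.1) = 1.6484e-6 W

1.65 microwatts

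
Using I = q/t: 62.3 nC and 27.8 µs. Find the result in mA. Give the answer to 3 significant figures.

2.24 mA

(62.3e-9) / (27.8e-6) = 2.241e-3 A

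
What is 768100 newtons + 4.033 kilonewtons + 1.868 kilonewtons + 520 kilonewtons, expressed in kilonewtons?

1294.001 kilonewtons

In kilonewtons:
  768100 newtons = 768100e-3 kilonewtons = 768.1
  4.033 kilonewtons → 4.033
  1.868 kilonewtons → 1.868
  520 kilonewtons → 520
Sum: 768.1 + 4.033 + 1.868 + 520 = 1294.001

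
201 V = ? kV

(no prefix) = 10^0, kilo = 10^3; factor is 10^-3.
201 × 10^-3 = 0.201

0.201 kV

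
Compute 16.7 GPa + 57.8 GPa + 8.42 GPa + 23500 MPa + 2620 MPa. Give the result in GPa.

In GPa:
  16.7 GPa → 16.7
  57.8 GPa → 57.8
  8.42 GPa → 8.42
  23500 MPa = 23500e-3 GPa = 23.5
  2620 MPa = 2620e-3 GPa = 2.62
Sum: 16.7 + 57.8 + 8.42 + 23.5 + 2.62 = 109.04

109.04 GPa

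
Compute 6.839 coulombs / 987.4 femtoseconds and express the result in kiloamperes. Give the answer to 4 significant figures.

6926000000 kiloamperes

(6.839) / (987.4e-15) = 0.00692627e15 A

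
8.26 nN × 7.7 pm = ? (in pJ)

8.26 × 10⁻⁹ × 7.7 × 10⁻¹² = 63.602 × 10⁻²¹ J

0.000000063602 pJ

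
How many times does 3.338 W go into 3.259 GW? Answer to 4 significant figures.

(3.259e9) / (3.338) = 0.97633e9

976300000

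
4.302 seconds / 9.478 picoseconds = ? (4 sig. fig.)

453900000000

(4.302) / (9.478 × 10^-12) = 0.45389 × 10^12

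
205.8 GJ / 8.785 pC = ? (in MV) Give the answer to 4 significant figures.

(205.8 × 10⁹) / (8.785 × 10⁻¹²) = 23.4263 × 10²¹ V

23430000000000000 MV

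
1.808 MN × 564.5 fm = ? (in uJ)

1.808e6 × 564.5e-15 = 1020.616e-9 J

1.020616 uJ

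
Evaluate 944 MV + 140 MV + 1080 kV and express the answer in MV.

1085.08 MV

In MV:
  944 MV → 944
  140 MV → 140
  1080 kV = 1080e-3 MV = 1.08
Sum: 944 + 140 + 1.08 = 1085.08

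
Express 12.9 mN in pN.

milli = 10^-3, pico = 10^-12; factor is 10^9.
12.9 × 10^9 = 12900000000

12900000000 pN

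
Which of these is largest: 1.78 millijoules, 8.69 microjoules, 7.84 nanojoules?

1.78 millijoules

1.78 millijoules = 0.00178 joules
8.69 microjoules = 0.00000869 joules
7.84 nanojoules = 0.00000000784 joules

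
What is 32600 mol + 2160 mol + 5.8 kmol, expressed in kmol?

In kmol:
  32600 mol = 32600 × 10⁻³ kmol = 32.6
  2160 mol = 2160 × 10⁻³ kmol = 2.16
  5.8 kmol → 5.8
Sum: 32.6 + 2.16 + 5.8 = 40.56

40.56 kmol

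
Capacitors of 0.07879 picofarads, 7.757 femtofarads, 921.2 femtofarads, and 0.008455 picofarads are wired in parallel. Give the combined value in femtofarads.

In femtofarads:
  0.07879 picofarads = 0.07879e3 femtofarads = 78.79
  7.757 femtofarads → 7.757
  921.2 femtofarads → 921.2
  0.008455 picofarads = 0.008455e3 femtofarads = 8.455
Sum: 78.79 + 7.757 + 921.2 + 8.455 = 1016.202

1016.202 femtofarads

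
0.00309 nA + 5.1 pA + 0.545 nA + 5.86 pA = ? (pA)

559.05 pA

In pA:
  0.00309 nA = 0.00309e3 pA = 3.09
  5.1 pA → 5.1
  0.545 nA = 0.545e3 pA = 545
  5.86 pA → 5.86
Sum: 3.09 + 5.1 + 545 + 5.86 = 559.05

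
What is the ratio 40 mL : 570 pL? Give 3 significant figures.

(40 × 10⁻³) / (570 × 10⁻¹²) = 0.07018 × 10⁹

70200000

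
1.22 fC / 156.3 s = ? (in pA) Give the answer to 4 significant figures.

0.000007806 pA

(1.22e-15) / (156.3) = 0.0078055e-15 A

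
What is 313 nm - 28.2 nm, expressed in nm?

284.8 nm

In nm:
  313 nm → 313
  28.2 nm → 28.2
Difference: 313 - 28.2 = 284.8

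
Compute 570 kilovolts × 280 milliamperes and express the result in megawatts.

570 × 10³ × 280 × 10⁻³ = 159600 W

0.1596 megawatts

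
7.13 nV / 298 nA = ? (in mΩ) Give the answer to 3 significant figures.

(7.13 × 10^-9) / (298 × 10^-9) = 0.023926 Ω

23.9 mΩ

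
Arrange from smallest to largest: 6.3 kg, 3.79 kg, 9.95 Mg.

6.3 kg = 6300 g
3.79 kg = 3790 g
9.95 Mg = 9950000 g

3.79 kg < 6.3 kg < 9.95 Mg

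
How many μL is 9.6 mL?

9600 μL

milli = 10⁻³, micro = 10⁻⁶; factor is 10³.
9.6 × 10³ = 9600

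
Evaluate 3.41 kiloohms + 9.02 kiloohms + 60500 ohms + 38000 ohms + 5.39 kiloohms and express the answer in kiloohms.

In kiloohms:
  3.41 kiloohms → 3.41
  9.02 kiloohms → 9.02
  60500 ohms = 60500 × 10^-3 kiloohms = 60.5
  38000 ohms = 38000 × 10^-3 kiloohms = 38
  5.39 kiloohms → 5.39
Sum: 3.41 + 9.02 + 60.5 + 38 + 5.39 = 116.32

116.32 kiloohms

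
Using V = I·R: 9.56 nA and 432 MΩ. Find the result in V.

9.56e-9 × 432e6 = 4129.92e-3 V

4.12992 V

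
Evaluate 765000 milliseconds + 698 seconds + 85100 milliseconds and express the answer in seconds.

1548.1 seconds

In seconds:
  765000 milliseconds = 765000e-3 seconds = 765
  698 seconds → 698
  85100 milliseconds = 85100e-3 seconds = 85.1
Sum: 765 + 698 + 85.1 = 1548.1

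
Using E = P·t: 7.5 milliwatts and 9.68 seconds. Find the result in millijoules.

72.6 millijoules

7.5 × 10^-3 × 9.68 = 72.6 × 10^-3 J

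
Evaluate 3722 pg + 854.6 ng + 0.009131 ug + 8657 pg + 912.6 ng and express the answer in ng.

In ng:
  3722 pg = 3722e-3 ng = 3.722
  854.6 ng → 854.6
  0.009131 ug = 0.009131e3 ng = 9.131
  8657 pg = 8657e-3 ng = 8.657
  912.6 ng → 912.6
Sum: 3.722 + 854.6 + 9.131 + 8.657 + 912.6 = 1788.71

1788.71 ng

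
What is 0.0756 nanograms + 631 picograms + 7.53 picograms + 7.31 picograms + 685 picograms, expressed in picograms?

1406.44 picograms

In picograms:
  0.0756 nanograms = 0.0756e3 picograms = 75.6
  631 picograms → 631
  7.53 picograms → 7.53
  7.31 picograms → 7.31
  685 picograms → 685
Sum: 75.6 + 631 + 7.53 + 7.31 + 685 = 1406.44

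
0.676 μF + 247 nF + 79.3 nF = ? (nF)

1002.3 nF

In nF:
  0.676 μF = 0.676 × 10³ nF = 676
  247 nF → 247
  79.3 nF → 79.3
Sum: 676 + 247 + 79.3 = 1002.3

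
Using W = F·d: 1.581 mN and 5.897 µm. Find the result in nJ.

1.581 × 10^-3 × 5.897 × 10^-6 = 9.323157 × 10^-9 J

9.323157 nJ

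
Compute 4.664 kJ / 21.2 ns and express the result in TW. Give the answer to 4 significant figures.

0.2200 TW

(4.664e3) / (21.2e-9) = 0.22e12 W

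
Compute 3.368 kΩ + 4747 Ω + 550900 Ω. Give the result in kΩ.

559.015 kΩ

In kΩ:
  3.368 kΩ → 3.368
  4747 Ω = 4747 × 10^-3 kΩ = 4.747
  550900 Ω = 550900 × 10^-3 kΩ = 550.9
Sum: 3.368 + 4.747 + 550.9 = 559.015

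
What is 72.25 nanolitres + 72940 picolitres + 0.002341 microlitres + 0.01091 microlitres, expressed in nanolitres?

158.441 nanolitres

In nanolitres:
  72.25 nanolitres → 72.25
  72940 picolitres = 72940 × 10⁻³ nanolitres = 72.94
  0.002341 microlitres = 0.002341 × 10³ nanolitres = 2.341
  0.01091 microlitres = 0.01091 × 10³ nanolitres = 10.91
Sum: 72.25 + 72.94 + 2.341 + 10.91 = 158.441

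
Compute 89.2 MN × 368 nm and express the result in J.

32.8256 J

89.2e6 × 368e-9 = 32825.6e-3 J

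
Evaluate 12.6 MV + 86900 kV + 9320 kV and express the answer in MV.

108.82 MV

In MV:
  12.6 MV → 12.6
  86900 kV = 86900 × 10^-3 MV = 86.9
  9320 kV = 9320 × 10^-3 MV = 9.32
Sum: 12.6 + 86.9 + 9.32 = 108.82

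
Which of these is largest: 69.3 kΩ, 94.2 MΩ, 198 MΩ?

198 MΩ

69.3 kΩ = 69300 Ω
94.2 MΩ = 94200000 Ω
198 MΩ = 198000000 Ω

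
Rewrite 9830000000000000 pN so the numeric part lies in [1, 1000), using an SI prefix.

= 9.83 × 10^3 N; 10^3 is kilo.

9.83 kN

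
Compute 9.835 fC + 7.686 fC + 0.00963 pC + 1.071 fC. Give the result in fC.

28.222 fC

In fC:
  9.835 fC → 9.835
  7.686 fC → 7.686
  0.00963 pC = 0.00963 × 10³ fC = 9.63
  1.071 fC → 1.071
Sum: 9.835 + 7.686 + 9.63 + 1.071 = 28.222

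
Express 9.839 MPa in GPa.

mega = 10^6, giga = 10^9; factor is 10^-3.
9.839 × 10^-3 = 0.009839

0.009839 GPa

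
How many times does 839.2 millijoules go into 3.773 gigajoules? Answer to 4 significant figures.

(3.773 × 10^9) / (839.2 × 10^-3) = 0.0044959 × 10^12

4496000000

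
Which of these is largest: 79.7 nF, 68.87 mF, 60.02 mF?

79.7 nF = 0.0000000797 F
68.87 mF = 0.06887 F
60.02 mF = 0.06002 F

68.87 mF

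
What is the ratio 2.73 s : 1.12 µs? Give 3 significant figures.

2440000

(2.73) / (1.12e-6) = 2.438e6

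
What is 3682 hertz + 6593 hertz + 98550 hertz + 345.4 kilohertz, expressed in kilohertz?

In kilohertz:
  3682 hertz = 3682 × 10⁻³ kilohertz = 3.682
  6593 hertz = 6593 × 10⁻³ kilohertz = 6.593
  98550 hertz = 98550 × 10⁻³ kilohertz = 98.55
  345.4 kilohertz → 345.4
Sum: 3.682 + 6.593 + 98.55 + 345.4 = 454.225

454.225 kilohertz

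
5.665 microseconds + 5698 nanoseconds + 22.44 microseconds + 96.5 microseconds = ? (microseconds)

In microseconds:
  5.665 microseconds → 5.665
  5698 nanoseconds = 5698 × 10⁻³ microseconds = 5.698
  22.44 microseconds → 22.44
  96.5 microseconds → 96.5
Sum: 5.665 + 5.698 + 22.44 + 96.5 = 130.303

130.303 microseconds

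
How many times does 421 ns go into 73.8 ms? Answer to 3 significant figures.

175000

(73.8 × 10^-3) / (421 × 10^-9) = 0.1753 × 10^6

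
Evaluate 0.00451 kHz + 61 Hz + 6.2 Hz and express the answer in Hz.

71.71 Hz

In Hz:
  0.00451 kHz = 0.00451e3 Hz = 4.51
  61 Hz → 61
  6.2 Hz → 6.2
Sum: 4.51 + 61 + 6.2 = 71.71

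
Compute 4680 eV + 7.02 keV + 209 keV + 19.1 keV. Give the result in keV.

239.8 keV

In keV:
  4680 eV = 4680e-3 keV = 4.68
  7.02 keV → 7.02
  209 keV → 209
  19.1 keV → 19.1
Sum: 4.68 + 7.02 + 209 + 19.1 = 239.8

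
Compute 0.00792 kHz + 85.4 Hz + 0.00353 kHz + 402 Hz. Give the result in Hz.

In Hz:
  0.00792 kHz = 0.00792 × 10^3 Hz = 7.92
  85.4 Hz → 85.4
  0.00353 kHz = 0.00353 × 10^3 Hz = 3.53
  402 Hz → 402
Sum: 7.92 + 85.4 + 3.53 + 402 = 498.85

498.85 Hz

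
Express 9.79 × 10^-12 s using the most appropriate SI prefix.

= 9.79 × 10^-12 s; 10^-12 is pico.

9.79 ps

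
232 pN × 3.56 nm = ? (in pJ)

232 × 10⁻¹² × 3.56 × 10⁻⁹ = 825.92 × 10⁻²¹ J

0.00000082592 pJ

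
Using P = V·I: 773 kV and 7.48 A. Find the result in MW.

5.78204 MW

773 × 10^3 × 7.48 = 5782.04 × 10^3 W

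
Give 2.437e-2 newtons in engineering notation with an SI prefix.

24.37 millinewtons

= 24.37e-3 newtons; 1e-3 is milli.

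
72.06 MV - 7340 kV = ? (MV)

In MV:
  72.06 MV → 72.06
  7340 kV = 7340 × 10^-3 MV = 7.34
Difference: 72.06 - 7.34 = 64.72

64.72 MV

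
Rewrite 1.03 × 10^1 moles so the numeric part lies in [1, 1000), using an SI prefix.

= 10.3 moles; mantissa already in [1, 1000).

10.3 moles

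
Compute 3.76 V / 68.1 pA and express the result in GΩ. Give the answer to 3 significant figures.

55.2 GΩ

(3.76) / (68.1e-12) = 0.055213e12 Ω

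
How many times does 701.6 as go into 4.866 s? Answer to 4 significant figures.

6936000000000000

(4.866) / (701.6 × 10⁻¹⁸) = 0.0069356 × 10¹⁸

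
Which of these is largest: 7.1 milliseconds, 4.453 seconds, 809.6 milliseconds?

4.453 seconds

7.1 milliseconds = 0.0071 seconds
4.453 seconds = 4.453 seconds
809.6 milliseconds = 0.8096 seconds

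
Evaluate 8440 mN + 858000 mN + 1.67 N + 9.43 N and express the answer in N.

In N:
  8440 mN = 8440 × 10⁻³ N = 8.44
  858000 mN = 858000 × 10⁻³ N = 858
  1.67 N → 1.67
  9.43 N → 9.43
Sum: 8.44 + 858 + 1.67 + 9.43 = 877.54

877.54 N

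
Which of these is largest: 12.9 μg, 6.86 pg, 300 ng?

12.9 μg

12.9 μg = 0.0000129 g
6.86 pg = 0.00000000000686 g
300 ng = 0.0000003 g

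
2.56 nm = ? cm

0.000000256 cm

nano = 10^-9, centi = 10^-2; factor is 10^-7.
2.56 × 10^-7 = 0.000000256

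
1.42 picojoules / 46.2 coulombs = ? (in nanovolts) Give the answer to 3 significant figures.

(1.42 × 10^-12) / (46.2) = 0.030736 × 10^-12 V

0.0000307 nanovolts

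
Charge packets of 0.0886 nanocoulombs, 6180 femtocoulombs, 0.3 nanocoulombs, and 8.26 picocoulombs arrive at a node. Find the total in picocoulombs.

403.04 picocoulombs

In picocoulombs:
  0.0886 nanocoulombs = 0.0886e3 picocoulombs = 88.6
  6180 femtocoulombs = 6180e-3 picocoulombs = 6.18
  0.3 nanocoulombs = 0.3e3 picocoulombs = 300
  8.26 picocoulombs → 8.26
Sum: 88.6 + 6.18 + 300 + 8.26 = 403.04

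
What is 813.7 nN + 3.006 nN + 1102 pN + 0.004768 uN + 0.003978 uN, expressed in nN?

826.554 nN

In nN:
  813.7 nN → 813.7
  3.006 nN → 3.006
  1102 pN = 1102e-3 nN = 1.102
  0.004768 uN = 0.004768e3 nN = 4.768
  0.003978 uN = 0.003978e3 nN = 3.978
Sum: 813.7 + 3.006 + 1.102 + 4.768 + 3.978 = 826.554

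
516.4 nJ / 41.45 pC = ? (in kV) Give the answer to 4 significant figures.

(516.4e-9) / (41.45e-12) = 12.4584e3 V

12.46 kV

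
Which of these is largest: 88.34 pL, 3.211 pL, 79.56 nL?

88.34 pL = 0.00000000008834 L
3.211 pL = 0.000000000003211 L
79.56 nL = 0.00000007956 L

79.56 nL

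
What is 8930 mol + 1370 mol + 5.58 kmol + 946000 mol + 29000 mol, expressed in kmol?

990.88 kmol

In kmol:
  8930 mol = 8930 × 10⁻³ kmol = 8.93
  1370 mol = 1370 × 10⁻³ kmol = 1.37
  5.58 kmol → 5.58
  946000 mol = 946000 × 10⁻³ kmol = 946
  29000 mol = 29000 × 10⁻³ kmol = 29
Sum: 8.93 + 1.37 + 5.58 + 946 + 29 = 990.88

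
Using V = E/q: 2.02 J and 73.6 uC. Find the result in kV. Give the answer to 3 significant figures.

27.4 kV

(2.02) / (73.6 × 10⁻⁶) = 0.027446 × 10⁶ V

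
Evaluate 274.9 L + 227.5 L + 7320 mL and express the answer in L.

509.72 L

In L:
  274.9 L → 274.9
  227.5 L → 227.5
  7320 mL = 7320 × 10⁻³ L = 7.32
Sum: 274.9 + 227.5 + 7.32 = 509.72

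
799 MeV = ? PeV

0.000000799 PeV

mega = 1e6, peta = 1e15; factor is 1e-9.
799 × 1e-9 = 0.000000799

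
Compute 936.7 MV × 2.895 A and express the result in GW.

2.7117465 GW

936.7 × 10^6 × 2.895 = 2711.7465 × 10^6 W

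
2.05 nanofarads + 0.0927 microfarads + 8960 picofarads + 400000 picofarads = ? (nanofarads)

503.71 nanofarads

In nanofarads:
  2.05 nanofarads → 2.05
  0.0927 microfarads = 0.0927 × 10^3 nanofarads = 92.7
  8960 picofarads = 8960 × 10^-3 nanofarads = 8.96
  400000 picofarads = 400000 × 10^-3 nanofarads = 400
Sum: 2.05 + 92.7 + 8.96 + 400 = 503.71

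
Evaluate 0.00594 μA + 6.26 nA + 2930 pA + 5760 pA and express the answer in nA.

20.89 nA

In nA:
  0.00594 μA = 0.00594e3 nA = 5.94
  6.26 nA → 6.26
  2930 pA = 2930e-3 nA = 2.93
  5760 pA = 5760e-3 nA = 5.76
Sum: 5.94 + 6.26 + 2.93 + 5.76 = 20.89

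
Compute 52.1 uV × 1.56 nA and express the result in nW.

0.000081276 nW

52.1 × 10⁻⁶ × 1.56 × 10⁻⁹ = 81.276 × 10⁻¹⁵ W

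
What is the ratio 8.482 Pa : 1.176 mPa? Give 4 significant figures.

(8.482) / (1.176e-3) = 7.2126e3

7213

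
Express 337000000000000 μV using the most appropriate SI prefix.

337 MV

= 337e6 V; 1e6 is mega.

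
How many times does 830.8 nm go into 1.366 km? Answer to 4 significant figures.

1644000000

(1.366 × 10³) / (830.8 × 10⁻⁹) = 0.0016442 × 10¹²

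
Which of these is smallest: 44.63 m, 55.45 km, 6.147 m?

6.147 m

44.63 m = 44.63 m
55.45 km = 55450 m
6.147 m = 6.147 m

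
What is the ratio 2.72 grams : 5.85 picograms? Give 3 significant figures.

465000000000

(2.72) / (5.85 × 10^-12) = 0.465 × 10^12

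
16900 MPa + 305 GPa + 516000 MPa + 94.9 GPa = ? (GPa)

932.8 GPa

In GPa:
  16900 MPa = 16900e-3 GPa = 16.9
  305 GPa → 305
  516000 MPa = 516000e-3 GPa = 516
  94.9 GPa → 94.9
Sum: 16.9 + 305 + 516 + 94.9 = 932.8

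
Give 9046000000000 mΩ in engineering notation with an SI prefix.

9.046 GΩ

= 9.046 × 10⁹ Ω; 10⁹ is giga.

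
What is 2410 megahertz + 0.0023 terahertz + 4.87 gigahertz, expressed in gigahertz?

9.58 gigahertz

In gigahertz:
  2410 megahertz = 2410 × 10⁻³ gigahertz = 2.41
  0.0023 terahertz = 0.0023 × 10³ gigahertz = 2.3
  4.87 gigahertz → 4.87
Sum: 2.41 + 2.3 + 4.87 = 9.58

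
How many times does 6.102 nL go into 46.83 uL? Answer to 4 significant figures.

(46.83e-6) / (6.102e-9) = 7.6745e3

7675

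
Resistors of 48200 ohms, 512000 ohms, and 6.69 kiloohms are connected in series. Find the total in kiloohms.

566.89 kiloohms

In kiloohms:
  48200 ohms = 48200e-3 kiloohms = 48.2
  512000 ohms = 512000e-3 kiloohms = 512
  6.69 kiloohms → 6.69
Sum: 48.2 + 512 + 6.69 = 566.89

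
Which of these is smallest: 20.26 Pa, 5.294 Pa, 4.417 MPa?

20.26 Pa = 20.26 Pa
5.294 Pa = 5.294 Pa
4.417 MPa = 4417000 Pa

5.294 Pa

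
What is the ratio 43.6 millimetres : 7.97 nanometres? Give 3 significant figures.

5470000

(43.6e-3) / (7.97e-9) = 5.471e6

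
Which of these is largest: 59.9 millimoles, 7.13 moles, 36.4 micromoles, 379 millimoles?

7.13 moles

59.9 millimoles = 0.0599 moles
7.13 moles = 7.13 moles
36.4 micromoles = 0.0000364 moles
379 millimoles = 0.379 moles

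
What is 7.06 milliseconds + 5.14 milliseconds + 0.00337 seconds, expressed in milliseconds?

15.57 milliseconds

In milliseconds:
  7.06 milliseconds → 7.06
  5.14 milliseconds → 5.14
  0.00337 seconds = 0.00337 × 10^3 milliseconds = 3.37
Sum: 7.06 + 5.14 + 3.37 = 15.57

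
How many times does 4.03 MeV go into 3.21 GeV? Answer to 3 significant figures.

(3.21e9) / (4.03e6) = 0.7965e3

797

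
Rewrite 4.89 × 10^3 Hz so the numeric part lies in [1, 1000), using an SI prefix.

4.89 kHz

= 4.89 × 10^3 Hz; 10^3 is kilo.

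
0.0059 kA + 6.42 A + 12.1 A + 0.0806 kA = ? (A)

105.02 A

In A:
  0.0059 kA = 0.0059 × 10³ A = 5.9
  6.42 A → 6.42
  12.1 A → 12.1
  0.0806 kA = 0.0806 × 10³ A = 80.6
Sum: 5.9 + 6.42 + 12.1 + 80.6 = 105.02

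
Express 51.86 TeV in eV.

tera = 10^12, (no prefix) = 10^0; factor is 10^12.
51.86 × 10^12 = 51860000000000

51860000000000 eV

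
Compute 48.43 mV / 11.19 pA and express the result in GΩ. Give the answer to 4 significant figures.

4.328 GΩ

(48.43 × 10⁻³) / (11.19 × 10⁻¹²) = 4.32797 × 10⁹ Ω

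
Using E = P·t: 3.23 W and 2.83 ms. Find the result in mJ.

3.23 × 2.83 × 10^-3 = 9.1409 × 10^-3 J

9.1409 mJ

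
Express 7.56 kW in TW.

0.00000000756 TW

kilo = 1e3, tera = 1e12; factor is 1e-9.
7.56 × 1e-9 = 0.00000000756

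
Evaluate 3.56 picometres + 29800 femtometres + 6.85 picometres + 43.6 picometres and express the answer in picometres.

In picometres:
  3.56 picometres → 3.56
  29800 femtometres = 29800e-3 picometres = 29.8
  6.85 picometres → 6.85
  43.6 picometres → 43.6
Sum: 3.56 + 29.8 + 6.85 + 43.6 = 83.81

83.81 picometres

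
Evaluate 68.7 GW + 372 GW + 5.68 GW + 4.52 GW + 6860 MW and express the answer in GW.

457.76 GW

In GW:
  68.7 GW → 68.7
  372 GW → 372
  5.68 GW → 5.68
  4.52 GW → 4.52
  6860 MW = 6860e-3 GW = 6.86
Sum: 68.7 + 372 + 5.68 + 4.52 + 6.86 = 457.76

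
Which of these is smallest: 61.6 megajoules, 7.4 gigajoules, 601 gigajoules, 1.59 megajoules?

1.59 megajoules

61.6 megajoules = 61600000 joules
7.4 gigajoules = 7400000000 joules
601 gigajoules = 601000000000 joules
1.59 megajoules = 1590000 joules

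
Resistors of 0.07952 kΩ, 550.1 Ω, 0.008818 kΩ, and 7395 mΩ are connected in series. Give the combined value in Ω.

In Ω:
  0.07952 kΩ = 0.07952e3 Ω = 79.52
  550.1 Ω → 550.1
  0.008818 kΩ = 0.008818e3 Ω = 8.818
  7395 mΩ = 7395e-3 Ω = 7.395
Sum: 79.52 + 550.1 + 8.818 + 7.395 = 645.833

645.833 Ω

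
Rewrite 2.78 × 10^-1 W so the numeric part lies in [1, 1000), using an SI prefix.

= 278 × 10^-3 W; 10^-3 is milli.

278 mW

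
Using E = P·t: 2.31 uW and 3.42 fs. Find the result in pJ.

2.31 × 10^-6 × 3.42 × 10^-15 = 7.9002 × 10^-21 J

0.0000000079002 pJ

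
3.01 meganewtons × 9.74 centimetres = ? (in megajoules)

0.293174 megajoules

3.01 × 10^6 × 9.74 × 10^-2 = 29.3174 × 10^4 J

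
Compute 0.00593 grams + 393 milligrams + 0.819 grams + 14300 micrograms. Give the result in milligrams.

In milligrams:
  0.00593 grams = 0.00593 × 10^3 milligrams = 5.93
  393 milligrams → 393
  0.819 grams = 0.819 × 10^3 milligrams = 819
  14300 micrograms = 14300 × 10^-3 milligrams = 14.3
Sum: 5.93 + 393 + 819 + 14.3 = 1232.23

1232.23 milligrams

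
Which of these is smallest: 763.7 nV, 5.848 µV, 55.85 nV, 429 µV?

55.85 nV

763.7 nV = 0.0000007637 V
5.848 µV = 0.000005848 V
55.85 nV = 0.00000005585 V
429 µV = 0.000429 V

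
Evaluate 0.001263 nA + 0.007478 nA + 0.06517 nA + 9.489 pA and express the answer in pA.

In pA:
  0.001263 nA = 0.001263 × 10^3 pA = 1.263
  0.007478 nA = 0.007478 × 10^3 pA = 7.478
  0.06517 nA = 0.06517 × 10^3 pA = 65.17
  9.489 pA → 9.489
Sum: 1.263 + 7.478 + 65.17 + 9.489 = 83.4

83.4 pA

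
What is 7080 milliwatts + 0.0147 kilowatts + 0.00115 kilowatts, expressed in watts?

22.93 watts

In watts:
  7080 milliwatts = 7080e-3 watts = 7.08
  0.0147 kilowatts = 0.0147e3 watts = 14.7
  0.00115 kilowatts = 0.00115e3 watts = 1.15
Sum: 7.08 + 14.7 + 1.15 = 22.93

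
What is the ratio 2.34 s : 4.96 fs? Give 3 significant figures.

472000000000000

(2.34) / (4.96 × 10⁻¹⁵) = 0.4718 × 10¹⁵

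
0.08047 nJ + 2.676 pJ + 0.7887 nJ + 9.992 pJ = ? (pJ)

In pJ:
  0.08047 nJ = 0.08047 × 10^3 pJ = 80.47
  2.676 pJ → 2.676
  0.7887 nJ = 0.7887 × 10^3 pJ = 788.7
  9.992 pJ → 9.992
Sum: 80.47 + 2.676 + 788.7 + 9.992 = 881.838

881.838 pJ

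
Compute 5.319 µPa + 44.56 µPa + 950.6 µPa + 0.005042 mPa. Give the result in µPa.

In µPa:
  5.319 µPa → 5.319
  44.56 µPa → 44.56
  950.6 µPa → 950.6
  0.005042 mPa = 0.005042 × 10³ µPa = 5.042
Sum: 5.319 + 44.56 + 950.6 + 5.042 = 1005.521

1005.521 µPa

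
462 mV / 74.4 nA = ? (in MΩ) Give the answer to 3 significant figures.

(462e-3) / (74.4e-9) = 6.2097e6 Ω

6.21 MΩ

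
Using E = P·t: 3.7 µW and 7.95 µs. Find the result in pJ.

29.415 pJ

3.7 × 10⁻⁶ × 7.95 × 10⁻⁶ = 29.415 × 10⁻¹² J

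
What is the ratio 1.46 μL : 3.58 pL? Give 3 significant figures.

408000

(1.46e-6) / (3.58e-12) = 0.4078e6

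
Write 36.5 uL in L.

micro = 1e-6, (no prefix) = 1e0; factor is 1e-6.
36.5 × 1e-6 = 0.0000365

0.0000365 L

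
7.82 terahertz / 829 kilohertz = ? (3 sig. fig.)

(7.82e12) / (829e3) = 0.009433e9

9430000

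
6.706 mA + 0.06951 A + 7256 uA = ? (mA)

83.472 mA

In mA:
  6.706 mA → 6.706
  0.06951 A = 0.06951 × 10^3 mA = 69.51
  7256 uA = 7256 × 10^-3 mA = 7.256
Sum: 6.706 + 69.51 + 7.256 = 83.472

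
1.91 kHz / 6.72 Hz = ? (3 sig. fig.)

284

(1.91 × 10^3) / (6.72) = 0.2842 × 10^3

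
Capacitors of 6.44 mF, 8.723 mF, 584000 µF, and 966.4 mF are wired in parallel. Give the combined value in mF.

In mF:
  6.44 mF → 6.44
  8.723 mF → 8.723
  584000 µF = 584000 × 10⁻³ mF = 584
  966.4 mF → 966.4
Sum: 6.44 + 8.723 + 584 + 966.4 = 1565.563

1565.563 mF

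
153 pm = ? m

pico = 10⁻¹², (no prefix) = 10⁰; factor is 10⁻¹².
153 × 10⁻¹² = 0.000000000153

0.000000000153 m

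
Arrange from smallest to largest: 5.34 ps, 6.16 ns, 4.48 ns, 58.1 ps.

5.34 ps < 58.1 ps < 4.48 ns < 6.16 ns

5.34 ps = 0.00000000000534 s
6.16 ns = 0.00000000616 s
4.48 ns = 0.00000000448 s
58.1 ps = 0.0000000000581 s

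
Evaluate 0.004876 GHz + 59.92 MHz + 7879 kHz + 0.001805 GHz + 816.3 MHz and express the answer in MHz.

890.78 MHz

In MHz:
  0.004876 GHz = 0.004876 × 10³ MHz = 4.876
  59.92 MHz → 59.92
  7879 kHz = 7879 × 10⁻³ MHz = 7.879
  0.001805 GHz = 0.001805 × 10³ MHz = 1.805
  816.3 MHz → 816.3
Sum: 4.876 + 59.92 + 7.879 + 1.805 + 816.3 = 890.78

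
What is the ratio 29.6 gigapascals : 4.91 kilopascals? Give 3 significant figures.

6030000

(29.6 × 10⁹) / (4.91 × 10³) = 6.029 × 10⁶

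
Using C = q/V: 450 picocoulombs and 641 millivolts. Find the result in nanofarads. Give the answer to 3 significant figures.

(450 × 10^-12) / (641 × 10^-3) = 0.70203 × 10^-9 F

0.702 nanofarads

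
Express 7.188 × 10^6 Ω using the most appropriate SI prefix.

7.188 MΩ

= 7.188 × 10^6 Ω; 10^6 is mega.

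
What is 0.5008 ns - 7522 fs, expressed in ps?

In ps:
  0.5008 ns = 0.5008 × 10^3 ps = 500.8
  7522 fs = 7522 × 10^-3 ps = 7.522
Difference: 500.8 - 7.522 = 493.278

493.278 ps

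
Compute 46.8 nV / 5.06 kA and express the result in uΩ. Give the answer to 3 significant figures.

0.00000925 uΩ

(46.8e-9) / (5.06e3) = 9.249e-12 Ω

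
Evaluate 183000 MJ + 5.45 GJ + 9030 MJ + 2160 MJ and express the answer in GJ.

In GJ:
  183000 MJ = 183000e-3 GJ = 183
  5.45 GJ → 5.45
  9030 MJ = 9030e-3 GJ = 9.03
  2160 MJ = 2160e-3 GJ = 2.16
Sum: 183 + 5.45 + 9.03 + 2.16 = 199.64

199.64 GJ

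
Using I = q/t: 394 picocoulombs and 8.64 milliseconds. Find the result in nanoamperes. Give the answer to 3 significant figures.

45.6 nanoamperes

(394 × 10⁻¹²) / (8.64 × 10⁻³) = 45.602 × 10⁻⁹ A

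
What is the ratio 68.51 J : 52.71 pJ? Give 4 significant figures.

1300000000000

(68.51) / (52.71 × 10⁻¹²) = 1.2998 × 10¹²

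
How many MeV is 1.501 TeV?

tera = 10^12, mega = 10^6; factor is 10^6.
1.501 × 10^6 = 1501000

1501000 MeV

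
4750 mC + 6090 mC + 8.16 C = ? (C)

19 C

In C:
  4750 mC = 4750e-3 C = 4.75
  6090 mC = 6090e-3 C = 6.09
  8.16 C → 8.16
Sum: 4.75 + 6.09 + 8.16 = 19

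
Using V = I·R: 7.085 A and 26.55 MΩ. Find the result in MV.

188.10675 MV

7.085 × 26.55 × 10⁶ = 188.10675 × 10⁶ V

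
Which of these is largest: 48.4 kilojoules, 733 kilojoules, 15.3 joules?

733 kilojoules

48.4 kilojoules = 48400 joules
733 kilojoules = 733000 joules
15.3 joules = 15.3 joules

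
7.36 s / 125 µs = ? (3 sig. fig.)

58900

(7.36) / (125 × 10⁻⁶) = 0.05888 × 10⁶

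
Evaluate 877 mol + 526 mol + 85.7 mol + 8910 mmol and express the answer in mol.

In mol:
  877 mol → 877
  526 mol → 526
  85.7 mol → 85.7
  8910 mmol = 8910 × 10^-3 mol = 8.91
Sum: 877 + 526 + 85.7 + 8.91 = 1497.61

1497.61 mol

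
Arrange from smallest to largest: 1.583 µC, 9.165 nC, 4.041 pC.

4.041 pC < 9.165 nC < 1.583 µC

1.583 µC = 0.000001583 C
9.165 nC = 0.000000009165 C
4.041 pC = 0.000000000004041 C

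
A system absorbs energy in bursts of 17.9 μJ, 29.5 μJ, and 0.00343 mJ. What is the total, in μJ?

50.83 μJ

In μJ:
  17.9 μJ → 17.9
  29.5 μJ → 29.5
  0.00343 mJ = 0.00343 × 10³ μJ = 3.43
Sum: 17.9 + 29.5 + 3.43 = 50.83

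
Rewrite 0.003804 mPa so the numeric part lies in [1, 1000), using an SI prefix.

= 3.804 × 10⁻⁶ Pa; 10⁻⁶ is micro.

3.804 uPa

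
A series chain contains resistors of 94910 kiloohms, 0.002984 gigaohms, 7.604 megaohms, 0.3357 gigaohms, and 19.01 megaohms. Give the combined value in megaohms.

In megaohms:
  94910 kiloohms = 94910e-3 megaohms = 94.91
  0.002984 gigaohms = 0.002984e3 megaohms = 2.984
  7.604 megaohms → 7.604
  0.3357 gigaohms = 0.3357e3 megaohms = 335.7
  19.01 megaohms → 19.01
Sum: 94.91 + 2.984 + 7.604 + 335.7 + 19.01 = 460.208

460.208 megaohms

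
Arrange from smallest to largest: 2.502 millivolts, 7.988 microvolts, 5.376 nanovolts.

2.502 millivolts = 0.002502 volts
7.988 microvolts = 0.000007988 volts
5.376 nanovolts = 0.000000005376 volts

5.376 nanovolts < 7.988 microvolts < 2.502 millivolts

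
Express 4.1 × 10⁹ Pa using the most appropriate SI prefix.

= 4.1 × 10⁹ Pa; 10⁹ is giga.

4.1 GPa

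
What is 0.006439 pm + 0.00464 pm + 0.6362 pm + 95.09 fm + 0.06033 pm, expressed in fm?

802.699 fm

In fm:
  0.006439 pm = 0.006439 × 10³ fm = 6.439
  0.00464 pm = 0.00464 × 10³ fm = 4.64
  0.6362 pm = 0.6362 × 10³ fm = 636.2
  95.09 fm → 95.09
  0.06033 pm = 0.06033 × 10³ fm = 60.33
Sum: 6.439 + 4.64 + 636.2 + 95.09 + 60.33 = 802.699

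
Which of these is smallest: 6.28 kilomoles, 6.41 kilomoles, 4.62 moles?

4.62 moles

6.28 kilomoles = 6280 moles
6.41 kilomoles = 6410 moles
4.62 moles = 4.62 moles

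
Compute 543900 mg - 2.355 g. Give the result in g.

541.545 g

In g:
  543900 mg = 543900 × 10⁻³ g = 543.9
  2.355 g → 2.355
Difference: 543.9 - 2.355 = 541.545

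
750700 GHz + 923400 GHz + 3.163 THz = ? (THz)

In THz:
  750700 GHz = 750700 × 10⁻³ THz = 750.7
  923400 GHz = 923400 × 10⁻³ THz = 923.4
  3.163 THz → 3.163
Sum: 750.7 + 923.4 + 3.163 = 1677.263

1677.263 THz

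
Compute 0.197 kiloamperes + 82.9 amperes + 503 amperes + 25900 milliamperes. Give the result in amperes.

808.8 amperes

In amperes:
  0.197 kiloamperes = 0.197 × 10³ amperes = 197
  82.9 amperes → 82.9
  503 amperes → 503
  25900 milliamperes = 25900 × 10⁻³ amperes = 25.9
Sum: 197 + 82.9 + 503 + 25.9 = 808.8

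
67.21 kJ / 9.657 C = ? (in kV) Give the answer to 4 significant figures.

6.960 kV

(67.21e3) / (9.657) = 6.95972e3 V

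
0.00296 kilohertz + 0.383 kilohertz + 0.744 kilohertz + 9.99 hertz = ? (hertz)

In hertz:
  0.00296 kilohertz = 0.00296e3 hertz = 2.96
  0.383 kilohertz = 0.383e3 hertz = 383
  0.744 kilohertz = 0.744e3 hertz = 744
  9.99 hertz → 9.99
Sum: 2.96 + 383 + 744 + 9.99 = 1139.95

1139.95 hertz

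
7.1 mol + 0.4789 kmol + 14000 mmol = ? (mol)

500 mol

In mol:
  7.1 mol → 7.1
  0.4789 kmol = 0.4789 × 10³ mol = 478.9
  14000 mmol = 14000 × 10⁻³ mol = 14
Sum: 7.1 + 478.9 + 14 = 500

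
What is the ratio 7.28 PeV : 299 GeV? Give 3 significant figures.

(7.28 × 10^15) / (299 × 10^9) = 0.02435 × 10^6

24300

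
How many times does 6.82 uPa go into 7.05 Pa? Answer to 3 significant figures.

1030000

(7.05) / (6.82 × 10⁻⁶) = 1.034 × 10⁶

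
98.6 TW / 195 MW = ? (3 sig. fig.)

506000

(98.6 × 10^12) / (195 × 10^6) = 0.5056 × 10^6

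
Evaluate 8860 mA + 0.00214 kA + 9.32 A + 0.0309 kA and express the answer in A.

In A:
  8860 mA = 8860 × 10⁻³ A = 8.86
  0.00214 kA = 0.00214 × 10³ A = 2.14
  9.32 A → 9.32
  0.0309 kA = 0.0309 × 10³ A = 30.9
Sum: 8.86 + 2.14 + 9.32 + 30.9 = 51.22

51.22 A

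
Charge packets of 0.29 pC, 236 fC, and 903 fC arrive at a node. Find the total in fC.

In fC:
  0.29 pC = 0.29 × 10³ fC = 290
  236 fC → 236
  903 fC → 903
Sum: 290 + 236 + 903 = 1429

1429 fC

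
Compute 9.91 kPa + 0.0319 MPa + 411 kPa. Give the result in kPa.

452.81 kPa

In kPa:
  9.91 kPa → 9.91
  0.0319 MPa = 0.0319e3 kPa = 31.9
  411 kPa → 411
Sum: 9.91 + 31.9 + 411 = 452.81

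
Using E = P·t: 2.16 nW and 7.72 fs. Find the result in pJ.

2.16 × 10⁻⁹ × 7.72 × 10⁻¹⁵ = 16.6752 × 10⁻²⁴ J

0.0000000000166752 pJ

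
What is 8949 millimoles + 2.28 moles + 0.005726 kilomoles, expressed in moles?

16.955 moles

In moles:
  8949 millimoles = 8949e-3 moles = 8.949
  2.28 moles → 2.28
  0.005726 kilomoles = 0.005726e3 moles = 5.726
Sum: 8.949 + 2.28 + 5.726 = 16.955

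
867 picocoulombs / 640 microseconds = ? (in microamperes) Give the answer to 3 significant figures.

(867e-12) / (640e-6) = 1.3547e-6 A

1.35 microamperes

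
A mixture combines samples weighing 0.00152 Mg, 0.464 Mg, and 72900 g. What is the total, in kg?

In kg:
  0.00152 Mg = 0.00152 × 10³ kg = 1.52
  0.464 Mg = 0.464 × 10³ kg = 464
  72900 g = 72900 × 10⁻³ kg = 72.9
Sum: 1.52 + 464 + 72.9 = 538.42

538.42 kg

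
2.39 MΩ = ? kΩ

2390 kΩ

mega = 1e6, kilo = 1e3; factor is 1e3.
2.39 × 1e3 = 2390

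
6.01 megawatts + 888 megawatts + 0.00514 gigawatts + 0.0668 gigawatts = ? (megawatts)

965.95 megawatts

In megawatts:
  6.01 megawatts → 6.01
  888 megawatts → 888
  0.00514 gigawatts = 0.00514e3 megawatts = 5.14
  0.0668 gigawatts = 0.0668e3 megawatts = 66.8
Sum: 6.01 + 888 + 5.14 + 66.8 = 965.95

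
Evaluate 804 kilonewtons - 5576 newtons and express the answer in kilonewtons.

798.424 kilonewtons

In kilonewtons:
  804 kilonewtons → 804
  5576 newtons = 5576e-3 kilonewtons = 5.576
Difference: 804 - 5.576 = 798.424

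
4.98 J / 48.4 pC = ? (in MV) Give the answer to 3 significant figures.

103000 MV

(4.98) / (48.4e-12) = 0.10289e12 V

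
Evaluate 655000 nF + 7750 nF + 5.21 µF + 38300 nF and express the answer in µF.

706.26 µF

In µF:
  655000 nF = 655000 × 10⁻³ µF = 655
  7750 nF = 7750 × 10⁻³ µF = 7.75
  5.21 µF → 5.21
  38300 nF = 38300 × 10⁻³ µF = 38.3
Sum: 655 + 7.75 + 5.21 + 38.3 = 706.26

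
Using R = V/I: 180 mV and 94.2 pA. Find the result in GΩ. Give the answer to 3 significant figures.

1.91 GΩ

(180 × 10⁻³) / (94.2 × 10⁻¹²) = 1.9108 × 10⁹ Ω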